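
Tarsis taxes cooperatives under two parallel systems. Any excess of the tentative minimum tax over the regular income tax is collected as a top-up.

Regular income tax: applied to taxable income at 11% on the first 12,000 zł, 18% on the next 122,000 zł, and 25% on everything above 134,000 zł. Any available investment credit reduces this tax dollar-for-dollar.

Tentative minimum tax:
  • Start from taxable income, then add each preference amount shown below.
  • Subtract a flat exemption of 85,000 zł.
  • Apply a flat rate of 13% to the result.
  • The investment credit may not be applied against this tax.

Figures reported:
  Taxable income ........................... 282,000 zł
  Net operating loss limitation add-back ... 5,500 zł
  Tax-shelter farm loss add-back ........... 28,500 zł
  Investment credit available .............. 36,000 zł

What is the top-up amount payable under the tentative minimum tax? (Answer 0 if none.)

Tentative minimum tax:
  Adjusted income: 282,000 zł + 5,500 zł + 28,500 zł = 316,000 zł
  Less exemption 85,000 zł → base 231,000 zł
  231,000 zł × 13% = 30,030 zł

Regular income tax:
  12,000 zł × 11% = 1,320 zł
  122,000 zł × 18% = 21,960 zł
  148,000 zł × 25% = 37,000 zł
  → 60,280 zł
  Less investment credit 36,000 zł → 24,280 zł

Excess of tentative minimum tax over regular income tax: 30,030 zł − 24,280 zł = 5,750 zł.

5,750 zł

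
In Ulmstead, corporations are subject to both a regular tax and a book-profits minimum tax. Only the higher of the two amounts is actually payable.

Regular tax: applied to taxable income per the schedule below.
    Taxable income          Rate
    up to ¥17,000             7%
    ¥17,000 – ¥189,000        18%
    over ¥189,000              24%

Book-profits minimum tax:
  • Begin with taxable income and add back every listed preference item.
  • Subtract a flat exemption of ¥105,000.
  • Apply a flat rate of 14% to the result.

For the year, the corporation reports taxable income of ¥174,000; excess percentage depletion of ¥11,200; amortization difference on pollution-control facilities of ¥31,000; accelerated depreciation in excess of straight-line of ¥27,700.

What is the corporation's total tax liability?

Book-profits minimum tax:
  Adjusted income: ¥174,000 + ¥11,200 + ¥31,000 + ¥27,700 = ¥243,900
  Less exemption ¥105,000 → base ¥138,900
  ¥138,900 × 14% = ¥19,446

Regular tax:
  ¥17,000 × 7% = ¥1,190
  ¥157,000 × 18% = ¥28,260
  → ¥29,450

¥29,450 > ¥19,446, so the regular tax governs.

¥29,450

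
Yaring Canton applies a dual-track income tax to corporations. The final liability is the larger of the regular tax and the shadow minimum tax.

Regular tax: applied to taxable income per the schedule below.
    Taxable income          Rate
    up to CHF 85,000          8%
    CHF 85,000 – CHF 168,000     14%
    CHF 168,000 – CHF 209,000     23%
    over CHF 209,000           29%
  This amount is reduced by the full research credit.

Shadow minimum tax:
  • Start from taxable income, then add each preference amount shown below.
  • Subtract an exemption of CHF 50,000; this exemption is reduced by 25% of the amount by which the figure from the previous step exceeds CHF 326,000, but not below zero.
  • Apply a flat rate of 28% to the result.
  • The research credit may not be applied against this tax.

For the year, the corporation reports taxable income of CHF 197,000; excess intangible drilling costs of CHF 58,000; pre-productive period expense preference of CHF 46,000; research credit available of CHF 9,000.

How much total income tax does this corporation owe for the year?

Regular tax:
  CHF 85,000 × 8% = CHF 6,800
  CHF 83,000 × 14% = CHF 11,620
  CHF 29,000 × 23% = CHF 6,670
  → CHF 25,090
  Less research credit CHF 9,000 → CHF 16,090

Shadow minimum tax:
  Adjusted income: CHF 197,000 + CHF 58,000 + CHF 46,000 = CHF 301,000
  Exemption: CHF 301,000 ≤ CHF 326,000, so full CHF 50,000 applies
  Base: CHF 301,000 − CHF 50,000 = CHF 251,000
  CHF 251,000 × 28% = CHF 70,280

CHF 70,280 > CHF 16,090, so the shadow minimum tax is the binding amount.

CHF 70,280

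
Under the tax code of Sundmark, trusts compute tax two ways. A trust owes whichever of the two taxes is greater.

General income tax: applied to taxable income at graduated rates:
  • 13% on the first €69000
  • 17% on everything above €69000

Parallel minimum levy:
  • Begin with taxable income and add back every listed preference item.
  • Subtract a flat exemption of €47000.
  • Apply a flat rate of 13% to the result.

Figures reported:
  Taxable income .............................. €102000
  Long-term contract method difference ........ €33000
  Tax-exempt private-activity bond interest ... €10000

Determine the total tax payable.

Parallel minimum levy:
  Adjusted income: €102000 + €33000 + €10000 = €145000
  Less exemption €47000 → base €98000
  €98000 × 13% = €12740

General income tax:
  €69000 × 13% = €8970
  €33000 × 17% = €5610
  → €14580

€14580 > €12740, so the general income tax governs.

€14580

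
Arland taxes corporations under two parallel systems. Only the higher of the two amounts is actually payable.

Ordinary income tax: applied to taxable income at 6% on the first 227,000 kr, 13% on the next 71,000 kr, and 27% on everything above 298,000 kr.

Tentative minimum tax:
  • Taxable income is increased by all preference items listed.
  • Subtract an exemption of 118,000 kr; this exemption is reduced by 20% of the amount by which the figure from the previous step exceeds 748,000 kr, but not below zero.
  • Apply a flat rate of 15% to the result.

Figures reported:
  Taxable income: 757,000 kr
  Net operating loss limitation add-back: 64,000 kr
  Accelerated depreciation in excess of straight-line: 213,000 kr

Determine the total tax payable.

146,780 kr

Tentative minimum tax:
  Adjusted income: 757,000 kr + 64,000 kr + 213,000 kr = 1,034,000 kr
  Exemption: 118,000 kr − 20% × (1,034,000 kr − 748,000 kr) = 118,000 kr − 57,200 kr = 60,800 kr
  Base: 1,034,000 kr − 60,800 kr = 973,200 kr
  973,200 kr × 15% = 145,980 kr

Ordinary income tax:
  227,000 kr × 6% = 13,620 kr
  71,000 kr × 13% = 9,230 kr
  459,000 kr × 27% = 123,930 kr
  → 146,780 kr

146,780 kr > 145,980 kr, so the ordinary income tax governs.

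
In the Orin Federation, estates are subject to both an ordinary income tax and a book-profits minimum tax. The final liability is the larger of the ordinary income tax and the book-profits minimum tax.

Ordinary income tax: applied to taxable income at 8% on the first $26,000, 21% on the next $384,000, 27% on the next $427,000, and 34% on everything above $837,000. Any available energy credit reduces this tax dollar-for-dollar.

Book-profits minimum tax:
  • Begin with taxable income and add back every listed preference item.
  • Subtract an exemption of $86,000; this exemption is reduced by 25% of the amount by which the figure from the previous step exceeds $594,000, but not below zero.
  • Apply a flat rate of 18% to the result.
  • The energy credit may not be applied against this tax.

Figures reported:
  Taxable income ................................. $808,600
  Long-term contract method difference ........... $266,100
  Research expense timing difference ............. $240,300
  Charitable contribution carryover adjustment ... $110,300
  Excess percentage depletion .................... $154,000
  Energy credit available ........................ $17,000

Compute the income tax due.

Book-profits minimum tax:
  Adjusted income: $808,600 + $266,100 + $240,300 + $110,300 + $154,000 = $1,579,300
  Exemption: 25% × ($1,579,300 − $594,000) = $246,325 ≥ $86,000, so the exemption is fully phased out
  Base: $1,579,300 − $0 = $1,579,300
  $1,579,300 × 18% = $284,274

Ordinary income tax:
  $26,000 × 8% = $2,080
  $384,000 × 21% = $80,640
  $398,600 × 27% = $107,622
  → $190,342
  Less energy credit $17,000 → $173,342

$284,274 > $173,342, so the book-profits minimum tax is the binding amount.

$284,274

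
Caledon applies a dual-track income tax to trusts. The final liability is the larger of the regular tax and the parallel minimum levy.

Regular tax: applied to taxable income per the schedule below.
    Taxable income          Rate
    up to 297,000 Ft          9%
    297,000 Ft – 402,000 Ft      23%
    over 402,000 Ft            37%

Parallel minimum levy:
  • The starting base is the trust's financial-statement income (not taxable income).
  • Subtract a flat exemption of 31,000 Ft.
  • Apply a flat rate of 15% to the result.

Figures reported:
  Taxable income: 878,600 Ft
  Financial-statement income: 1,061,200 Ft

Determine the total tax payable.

227,222 Ft

Regular tax:
  297,000 Ft × 9% = 26,730 Ft
  105,000 Ft × 23% = 24,150 Ft
  476,600 Ft × 37% = 176,342 Ft
  → 227,222 Ft

Parallel minimum levy:
  Base (financial-statement income): 1,061,200 Ft
  Less exemption 31,000 Ft → base 1,030,200 Ft
  1,030,200 Ft × 15% = 154,530 Ft

227,222 Ft > 154,530 Ft, so the regular tax governs.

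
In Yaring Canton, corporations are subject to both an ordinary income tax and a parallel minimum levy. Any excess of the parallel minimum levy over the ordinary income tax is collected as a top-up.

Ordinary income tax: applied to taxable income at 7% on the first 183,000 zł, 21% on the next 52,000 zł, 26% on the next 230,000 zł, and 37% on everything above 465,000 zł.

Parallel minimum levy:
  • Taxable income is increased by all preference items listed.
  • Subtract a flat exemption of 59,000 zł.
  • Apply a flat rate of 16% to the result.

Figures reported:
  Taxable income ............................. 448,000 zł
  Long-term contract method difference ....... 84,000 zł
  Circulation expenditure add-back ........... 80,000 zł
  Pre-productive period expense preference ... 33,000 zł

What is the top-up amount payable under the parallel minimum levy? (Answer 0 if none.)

14,650 zł

Ordinary income tax:
  183,000 zł × 7% = 12,810 zł
  52,000 zł × 21% = 10,920 zł
  213,000 zł × 26% = 55,380 zł
  → 79,110 zł

Parallel minimum levy:
  Adjusted income: 448,000 zł + 84,000 zł + 80,000 zł + 33,000 zł = 645,000 zł
  Less exemption 59,000 zł → base 586,000 zł
  586,000 zł × 16% = 93,760 zł

Excess of parallel minimum levy over ordinary income tax: 93,760 zł − 79,110 zł = 14,650 zł.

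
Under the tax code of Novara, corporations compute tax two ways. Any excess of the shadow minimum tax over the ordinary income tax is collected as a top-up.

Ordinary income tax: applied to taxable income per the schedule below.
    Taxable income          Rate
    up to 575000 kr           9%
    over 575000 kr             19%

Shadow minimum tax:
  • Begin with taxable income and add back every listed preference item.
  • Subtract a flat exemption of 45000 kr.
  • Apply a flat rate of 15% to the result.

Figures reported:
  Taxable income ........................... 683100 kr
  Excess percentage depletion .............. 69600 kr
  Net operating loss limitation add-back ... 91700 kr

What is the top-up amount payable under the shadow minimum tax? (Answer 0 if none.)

Shadow minimum tax:
  Adjusted income: 683100 kr + 69600 kr + 91700 kr = 844400 kr
  Less exemption 45000 kr → base 799400 kr
  799400 kr × 15% = 119910 kr

Ordinary income tax:
  575000 kr × 9% = 51750 kr
  108100 kr × 19% = 20539 kr
  → 72289 kr

Excess of shadow minimum tax over ordinary income tax: 119910 kr − 72289 kr = 47621 kr.

47621 kr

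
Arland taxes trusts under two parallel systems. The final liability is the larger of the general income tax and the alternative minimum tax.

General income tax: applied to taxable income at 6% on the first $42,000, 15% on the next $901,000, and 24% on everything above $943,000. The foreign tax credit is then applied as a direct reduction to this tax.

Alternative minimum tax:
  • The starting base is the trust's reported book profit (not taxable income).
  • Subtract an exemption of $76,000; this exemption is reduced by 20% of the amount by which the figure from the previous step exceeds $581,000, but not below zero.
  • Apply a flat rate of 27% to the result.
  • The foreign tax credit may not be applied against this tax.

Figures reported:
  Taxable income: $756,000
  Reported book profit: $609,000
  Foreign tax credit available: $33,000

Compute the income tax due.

Alternative minimum tax:
  Base (reported book profit): $609,000
  Exemption: $76,000 − 20% × ($609,000 − $581,000) = $76,000 − $5,600 = $70,400
  Base: $609,000 − $70,400 = $538,600
  $538,600 × 27% = $145,422

General income tax:
  $42,000 × 6% = $2,520
  $714,000 × 15% = $107,100
  → $109,620
  Less foreign tax credit $33,000 → $76,620

$145,422 > $76,620, so the alternative minimum tax is the binding amount.

$145,422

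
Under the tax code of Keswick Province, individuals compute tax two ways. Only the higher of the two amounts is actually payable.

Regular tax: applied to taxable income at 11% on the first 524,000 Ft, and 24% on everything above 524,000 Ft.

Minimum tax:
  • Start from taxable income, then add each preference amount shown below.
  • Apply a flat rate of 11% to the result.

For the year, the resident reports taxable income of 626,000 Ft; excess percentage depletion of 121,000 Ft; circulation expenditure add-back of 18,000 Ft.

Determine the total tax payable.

84,150 Ft

Minimum tax:
  Adjusted income: 626,000 Ft + 121,000 Ft + 18,000 Ft = 765,000 Ft
  765,000 Ft × 11% = 84,150 Ft

Regular tax:
  524,000 Ft × 11% = 57,640 Ft
  102,000 Ft × 24% = 24,480 Ft
  → 82,120 Ft

84,150 Ft > 82,120 Ft, so the minimum tax is the binding amount.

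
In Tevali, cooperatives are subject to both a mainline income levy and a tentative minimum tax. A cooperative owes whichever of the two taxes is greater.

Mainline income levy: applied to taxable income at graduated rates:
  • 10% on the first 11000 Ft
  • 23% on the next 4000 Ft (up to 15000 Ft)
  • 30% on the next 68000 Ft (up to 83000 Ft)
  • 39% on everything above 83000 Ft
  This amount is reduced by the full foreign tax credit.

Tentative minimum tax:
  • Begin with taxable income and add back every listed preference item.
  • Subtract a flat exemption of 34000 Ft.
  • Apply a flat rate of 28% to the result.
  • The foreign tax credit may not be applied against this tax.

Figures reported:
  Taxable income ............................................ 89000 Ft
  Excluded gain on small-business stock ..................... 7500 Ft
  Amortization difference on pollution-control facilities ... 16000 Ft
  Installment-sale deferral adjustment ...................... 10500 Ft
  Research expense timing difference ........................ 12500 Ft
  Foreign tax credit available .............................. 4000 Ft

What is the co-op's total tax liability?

28420 Ft

Tentative minimum tax:
  Adjusted income: 89000 Ft + 7500 Ft + 16000 Ft + 10500 Ft + 12500 Ft = 135500 Ft
  Less exemption 34000 Ft → base 101500 Ft
  101500 Ft × 28% = 28420 Ft

Mainline income levy:
  11000 Ft × 10% = 1100 Ft
  4000 Ft × 23% = 920 Ft
  68000 Ft × 30% = 20400 Ft
  6000 Ft × 39% = 2340 Ft
  → 24760 Ft
  Less foreign tax credit 4000 Ft → 20760 Ft

28420 Ft > 20760 Ft, so the tentative minimum tax is the binding amount.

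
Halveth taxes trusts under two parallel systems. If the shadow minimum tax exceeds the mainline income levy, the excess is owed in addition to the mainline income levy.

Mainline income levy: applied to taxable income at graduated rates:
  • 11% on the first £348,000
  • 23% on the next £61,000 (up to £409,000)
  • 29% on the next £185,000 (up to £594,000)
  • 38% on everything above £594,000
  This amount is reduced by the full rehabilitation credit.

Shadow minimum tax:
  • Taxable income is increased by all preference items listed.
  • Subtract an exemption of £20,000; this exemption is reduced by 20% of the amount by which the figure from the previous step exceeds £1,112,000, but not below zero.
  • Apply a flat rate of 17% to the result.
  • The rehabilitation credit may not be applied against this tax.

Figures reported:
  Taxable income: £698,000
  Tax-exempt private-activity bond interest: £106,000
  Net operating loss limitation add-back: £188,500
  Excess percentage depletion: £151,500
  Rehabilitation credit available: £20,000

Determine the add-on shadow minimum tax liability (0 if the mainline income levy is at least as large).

Shadow minimum tax:
  Adjusted income: £698,000 + £106,000 + £188,500 + £151,500 = £1,144,000
  Exemption: £20,000 − 20% × (£1,144,000 − £1,112,000) = £20,000 − £6,400 = £13,600
  Base: £1,144,000 − £13,600 = £1,130,400
  £1,130,400 × 17% = £192,168

Mainline income levy:
  £348,000 × 11% = £38,280
  £61,000 × 23% = £14,030
  £185,000 × 29% = £53,650
  £104,000 × 38% = £39,520
  → £145,480
  Less rehabilitation credit £20,000 → £125,480

Excess of shadow minimum tax over mainline income levy: £192,168 − £125,480 = £66,688.

£66,688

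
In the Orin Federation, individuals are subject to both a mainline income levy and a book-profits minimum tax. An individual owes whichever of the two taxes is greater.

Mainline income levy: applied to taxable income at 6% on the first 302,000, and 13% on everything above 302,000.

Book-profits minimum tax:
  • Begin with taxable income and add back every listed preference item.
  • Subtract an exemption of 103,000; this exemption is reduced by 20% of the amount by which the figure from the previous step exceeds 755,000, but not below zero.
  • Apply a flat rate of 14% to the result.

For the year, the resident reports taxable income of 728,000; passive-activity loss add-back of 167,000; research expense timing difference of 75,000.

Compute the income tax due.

Book-profits minimum tax:
  Adjusted income: 728,000 + 167,000 + 75,000 = 970,000
  Exemption: 103,000 − 20% × (970,000 − 755,000) = 103,000 − 43,000 = 60,000
  Base: 970,000 − 60,000 = 910,000
  910,000 × 14% = 127,400

Mainline income levy:
  302,000 × 6% = 18,120
  426,000 × 13% = 55,380
  → 73,500

127,400 > 73,500, so the book-profits minimum tax is the binding amount.

127,400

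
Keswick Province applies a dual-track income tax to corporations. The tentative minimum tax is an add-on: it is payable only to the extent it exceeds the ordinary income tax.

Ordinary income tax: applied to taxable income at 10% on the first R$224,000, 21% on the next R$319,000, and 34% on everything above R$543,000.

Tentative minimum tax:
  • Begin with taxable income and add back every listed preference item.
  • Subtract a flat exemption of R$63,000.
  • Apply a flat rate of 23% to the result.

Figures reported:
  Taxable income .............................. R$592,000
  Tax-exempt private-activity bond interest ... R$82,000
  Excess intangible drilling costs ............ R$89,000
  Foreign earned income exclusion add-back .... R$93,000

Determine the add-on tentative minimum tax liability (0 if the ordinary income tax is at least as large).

R$76,340

Ordinary income tax:
  R$224,000 × 10% = R$22,400
  R$319,000 × 21% = R$66,990
  R$49,000 × 34% = R$16,660
  → R$106,050

Tentative minimum tax:
  Adjusted income: R$592,000 + R$82,000 + R$89,000 + R$93,000 = R$856,000
  Less exemption R$63,000 → base R$793,000
  R$793,000 × 23% = R$182,390

Excess of tentative minimum tax over ordinary income tax: R$182,390 − R$106,050 = R$76,340.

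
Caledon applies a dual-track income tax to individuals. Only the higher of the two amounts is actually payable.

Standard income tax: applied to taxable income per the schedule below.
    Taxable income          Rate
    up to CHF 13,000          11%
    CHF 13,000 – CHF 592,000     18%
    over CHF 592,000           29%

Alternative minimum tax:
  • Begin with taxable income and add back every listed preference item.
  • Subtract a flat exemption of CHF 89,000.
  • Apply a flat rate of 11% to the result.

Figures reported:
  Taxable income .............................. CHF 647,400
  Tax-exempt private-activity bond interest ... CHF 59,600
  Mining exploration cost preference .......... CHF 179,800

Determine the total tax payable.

CHF 121,716

Standard income tax:
  CHF 13,000 × 11% = CHF 1,430
  CHF 579,000 × 18% = CHF 104,220
  CHF 55,400 × 29% = CHF 16,066
  → CHF 121,716

Alternative minimum tax:
  Adjusted income: CHF 647,400 + CHF 59,600 + CHF 179,800 = CHF 886,800
  Less exemption CHF 89,000 → base CHF 797,800
  CHF 797,800 × 11% = CHF 87,758

CHF 121,716 > CHF 87,758, so the standard income tax governs.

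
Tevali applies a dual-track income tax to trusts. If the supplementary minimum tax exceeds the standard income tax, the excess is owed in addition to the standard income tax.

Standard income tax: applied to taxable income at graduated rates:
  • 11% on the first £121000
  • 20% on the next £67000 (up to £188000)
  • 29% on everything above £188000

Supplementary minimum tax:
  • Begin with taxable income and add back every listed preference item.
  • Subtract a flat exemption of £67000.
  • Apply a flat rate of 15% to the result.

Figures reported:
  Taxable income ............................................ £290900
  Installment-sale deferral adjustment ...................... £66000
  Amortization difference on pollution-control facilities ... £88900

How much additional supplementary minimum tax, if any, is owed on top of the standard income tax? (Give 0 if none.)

Standard income tax:
  £121000 × 11% = £13310
  £67000 × 20% = £13400
  £102900 × 29% = £29841
  → £56551

Supplementary minimum tax:
  Adjusted income: £290900 + £66000 + £88900 = £445800
  Less exemption £67000 → base £378800
  £378800 × 15% = £56820

Excess of supplementary minimum tax over standard income tax: £56820 − £56551 = £269.

£269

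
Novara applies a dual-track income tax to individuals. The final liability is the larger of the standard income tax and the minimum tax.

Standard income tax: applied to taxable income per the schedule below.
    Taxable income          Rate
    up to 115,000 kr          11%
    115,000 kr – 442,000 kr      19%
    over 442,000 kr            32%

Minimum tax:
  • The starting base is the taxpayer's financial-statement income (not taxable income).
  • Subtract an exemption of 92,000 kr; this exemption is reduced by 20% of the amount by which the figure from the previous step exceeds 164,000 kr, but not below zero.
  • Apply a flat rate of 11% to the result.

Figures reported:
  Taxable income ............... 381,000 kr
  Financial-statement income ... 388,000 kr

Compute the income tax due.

Minimum tax:
  Base (financial-statement income): 388,000 kr
  Exemption: 92,000 kr − 20% × (388,000 kr − 164,000 kr) = 92,000 kr − 44,800 kr = 47,200 kr
  Base: 388,000 kr − 47,200 kr = 340,800 kr
  340,800 kr × 11% = 37,488 kr

Standard income tax:
  115,000 kr × 11% = 12,650 kr
  266,000 kr × 19% = 50,540 kr
  → 63,190 kr

63,190 kr > 37,488 kr, so the standard income tax governs.

63,190 kr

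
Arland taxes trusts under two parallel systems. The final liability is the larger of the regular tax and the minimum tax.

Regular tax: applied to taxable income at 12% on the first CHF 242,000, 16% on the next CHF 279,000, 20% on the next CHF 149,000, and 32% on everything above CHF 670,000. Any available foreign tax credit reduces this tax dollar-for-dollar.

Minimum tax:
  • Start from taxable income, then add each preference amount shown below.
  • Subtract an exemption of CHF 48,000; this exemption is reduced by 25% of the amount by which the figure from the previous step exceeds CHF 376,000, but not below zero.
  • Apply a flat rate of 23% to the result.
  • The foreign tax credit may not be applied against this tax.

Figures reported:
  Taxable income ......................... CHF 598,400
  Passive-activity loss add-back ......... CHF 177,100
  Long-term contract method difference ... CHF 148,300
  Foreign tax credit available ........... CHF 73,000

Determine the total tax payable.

CHF 212,474

Minimum tax:
  Adjusted income: CHF 598,400 + CHF 177,100 + CHF 148,300 = CHF 923,800
  Exemption: 25% × (CHF 923,800 − CHF 376,000) = CHF 136,950 ≥ CHF 48,000, so the exemption is fully phased out
  Base: CHF 923,800 − CHF 0 = CHF 923,800
  CHF 923,800 × 23% = CHF 212,474

Regular tax:
  CHF 242,000 × 12% = CHF 29,040
  CHF 279,000 × 16% = CHF 44,640
  CHF 77,400 × 20% = CHF 15,480
  → CHF 89,160
  Less foreign tax credit CHF 73,000 → CHF 16,160

CHF 212,474 > CHF 16,160, so the minimum tax is the binding amount.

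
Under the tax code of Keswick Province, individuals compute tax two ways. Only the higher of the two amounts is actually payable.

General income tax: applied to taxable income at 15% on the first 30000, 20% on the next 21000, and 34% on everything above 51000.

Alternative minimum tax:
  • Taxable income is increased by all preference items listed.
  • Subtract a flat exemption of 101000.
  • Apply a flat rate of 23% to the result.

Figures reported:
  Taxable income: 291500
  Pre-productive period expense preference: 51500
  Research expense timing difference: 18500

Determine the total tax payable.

90470

General income tax:
  30000 × 15% = 4500
  21000 × 20% = 4200
  240500 × 34% = 81770
  → 90470

Alternative minimum tax:
  Adjusted income: 291500 + 51500 + 18500 = 361500
  Less exemption 101000 → base 260500
  260500 × 23% = 59915

90470 > 59915, so the general income tax governs.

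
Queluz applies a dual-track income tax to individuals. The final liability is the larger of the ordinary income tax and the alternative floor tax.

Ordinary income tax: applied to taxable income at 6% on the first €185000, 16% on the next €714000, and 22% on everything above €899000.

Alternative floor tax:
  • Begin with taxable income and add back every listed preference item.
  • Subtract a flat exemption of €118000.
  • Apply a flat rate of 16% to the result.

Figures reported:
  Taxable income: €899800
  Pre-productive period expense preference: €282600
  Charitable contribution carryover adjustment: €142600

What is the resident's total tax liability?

Alternative floor tax:
  Adjusted income: €899800 + €282600 + €142600 = €1325000
  Less exemption €118000 → base €1207000
  €1207000 × 16% = €193120

Ordinary income tax:
  €185000 × 6% = €11100
  €714000 × 16% = €114240
  €800 × 22% = €176
  → €125516

€193120 > €125516, so the alternative floor tax is the binding amount.

€193120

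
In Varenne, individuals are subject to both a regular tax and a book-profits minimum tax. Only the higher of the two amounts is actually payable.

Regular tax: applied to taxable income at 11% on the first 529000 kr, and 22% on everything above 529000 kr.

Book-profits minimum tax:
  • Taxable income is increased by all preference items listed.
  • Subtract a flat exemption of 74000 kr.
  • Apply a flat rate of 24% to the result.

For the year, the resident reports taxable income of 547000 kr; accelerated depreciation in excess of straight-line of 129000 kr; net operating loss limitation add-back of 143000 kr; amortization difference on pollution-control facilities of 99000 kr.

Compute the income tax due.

202560 kr

Regular tax:
  529000 kr × 11% = 58190 kr
  18000 kr × 22% = 3960 kr
  → 62150 kr

Book-profits minimum tax:
  Adjusted income: 547000 kr + 129000 kr + 143000 kr + 99000 kr = 918000 kr
  Less exemption 74000 kr → base 844000 kr
  844000 kr × 24% = 202560 kr

202560 kr > 62150 kr, so the book-profits minimum tax is the binding amount.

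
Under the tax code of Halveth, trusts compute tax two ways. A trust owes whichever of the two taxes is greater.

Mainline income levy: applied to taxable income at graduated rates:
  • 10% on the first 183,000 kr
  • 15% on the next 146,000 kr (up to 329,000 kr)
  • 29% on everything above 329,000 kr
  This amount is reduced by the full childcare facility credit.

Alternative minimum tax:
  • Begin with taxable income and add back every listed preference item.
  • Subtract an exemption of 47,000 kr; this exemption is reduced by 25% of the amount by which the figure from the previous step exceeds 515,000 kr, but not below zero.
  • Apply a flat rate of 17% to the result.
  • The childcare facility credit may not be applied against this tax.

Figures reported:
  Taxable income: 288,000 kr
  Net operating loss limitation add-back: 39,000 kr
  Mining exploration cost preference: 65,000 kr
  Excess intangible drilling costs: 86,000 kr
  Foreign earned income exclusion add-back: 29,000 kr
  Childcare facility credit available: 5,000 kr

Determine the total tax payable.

78,200 kr

Alternative minimum tax:
  Adjusted income: 288,000 kr + 39,000 kr + 65,000 kr + 86,000 kr + 29,000 kr = 507,000 kr
  Exemption: 507,000 kr ≤ 515,000 kr, so full 47,000 kr applies
  Base: 507,000 kr − 47,000 kr = 460,000 kr
  460,000 kr × 17% = 78,200 kr

Mainline income levy:
  183,000 kr × 10% = 18,300 kr
  105,000 kr × 15% = 15,750 kr
  → 34,050 kr
  Less childcare facility credit 5,000 kr → 29,050 kr

78,200 kr > 29,050 kr, so the alternative minimum tax is the binding amount.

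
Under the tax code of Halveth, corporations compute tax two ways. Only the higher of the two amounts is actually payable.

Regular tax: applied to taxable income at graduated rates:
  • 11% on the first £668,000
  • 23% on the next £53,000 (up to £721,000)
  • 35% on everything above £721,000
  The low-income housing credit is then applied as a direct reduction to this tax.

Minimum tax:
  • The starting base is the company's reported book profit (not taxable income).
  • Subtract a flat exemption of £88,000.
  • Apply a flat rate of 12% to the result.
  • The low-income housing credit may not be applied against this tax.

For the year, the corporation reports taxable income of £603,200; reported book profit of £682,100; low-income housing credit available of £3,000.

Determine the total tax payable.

Regular tax:
  £603,200 × 11% = £66,352
  Less low-income housing credit £3,000 → £63,352

Minimum tax:
  Base (reported book profit): £682,100
  Less exemption £88,000 → base £594,100
  £594,100 × 12% = £71,292

£71,292 > £63,352, so the minimum tax is the binding amount.

£71,292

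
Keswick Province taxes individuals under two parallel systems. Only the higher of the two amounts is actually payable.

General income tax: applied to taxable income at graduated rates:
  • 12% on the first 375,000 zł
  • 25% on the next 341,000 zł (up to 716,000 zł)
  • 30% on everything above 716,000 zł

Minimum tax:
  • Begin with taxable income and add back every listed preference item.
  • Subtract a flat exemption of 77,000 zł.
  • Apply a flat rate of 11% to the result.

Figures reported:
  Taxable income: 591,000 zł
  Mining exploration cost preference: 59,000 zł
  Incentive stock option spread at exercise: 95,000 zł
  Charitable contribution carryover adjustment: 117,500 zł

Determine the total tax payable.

Minimum tax:
  Adjusted income: 591,000 zł + 59,000 zł + 95,000 zł + 117,500 zł = 862,500 zł
  Less exemption 77,000 zł → base 785,500 zł
  785,500 zł × 11% = 86,405 zł

General income tax:
  375,000 zł × 12% = 45,000 zł
  216,000 zł × 25% = 54,000 zł
  → 99,000 zł

99,000 zł > 86,405 zł, so the general income tax governs.

99,000 zł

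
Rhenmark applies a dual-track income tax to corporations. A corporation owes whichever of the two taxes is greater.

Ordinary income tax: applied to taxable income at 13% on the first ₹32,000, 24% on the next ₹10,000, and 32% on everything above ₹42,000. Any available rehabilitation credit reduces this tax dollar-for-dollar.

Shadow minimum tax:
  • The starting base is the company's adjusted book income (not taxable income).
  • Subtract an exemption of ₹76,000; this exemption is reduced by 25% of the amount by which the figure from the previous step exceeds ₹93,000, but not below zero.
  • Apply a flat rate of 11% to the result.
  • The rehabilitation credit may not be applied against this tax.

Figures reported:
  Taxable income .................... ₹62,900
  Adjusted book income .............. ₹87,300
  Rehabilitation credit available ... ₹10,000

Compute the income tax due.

Ordinary income tax:
  ₹32,000 × 13% = ₹4,160
  ₹10,000 × 24% = ₹2,400
  ₹20,900 × 32% = ₹6,688
  → ₹13,248
  Less rehabilitation credit ₹10,000 → ₹3,248

Shadow minimum tax:
  Base (adjusted book income): ₹87,300
  Exemption: ₹87,300 ≤ ₹93,000, so full ₹76,000 applies
  Base: ₹87,300 − ₹76,000 = ₹11,300
  ₹11,300 × 11% = ₹1,243

₹3,248 > ₹1,243, so the ordinary income tax governs.

₹3,248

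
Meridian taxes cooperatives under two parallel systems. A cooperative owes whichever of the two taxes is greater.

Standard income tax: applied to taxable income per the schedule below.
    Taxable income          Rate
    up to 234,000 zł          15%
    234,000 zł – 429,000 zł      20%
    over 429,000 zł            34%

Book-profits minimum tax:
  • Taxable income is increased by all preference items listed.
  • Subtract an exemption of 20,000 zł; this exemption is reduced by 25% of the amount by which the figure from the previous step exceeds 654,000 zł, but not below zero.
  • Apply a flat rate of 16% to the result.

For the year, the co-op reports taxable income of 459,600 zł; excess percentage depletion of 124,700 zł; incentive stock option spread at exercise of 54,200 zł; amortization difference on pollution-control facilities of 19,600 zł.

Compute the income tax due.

Book-profits minimum tax:
  Adjusted income: 459,600 zł + 124,700 zł + 54,200 zł + 19,600 zł = 658,100 zł
  Exemption: 20,000 zł − 25% × (658,100 zł − 654,000 zł) = 20,000 zł − 1,025 zł = 18,975 zł
  Base: 658,100 zł − 18,975 zł = 639,125 zł
  639,125 zł × 16% = 102,260 zł

Standard income tax:
  234,000 zł × 15% = 35,100 zł
  195,000 zł × 20% = 39,000 zł
  30,600 zł × 34% = 10,404 zł
  → 84,504 zł

102,260 zł > 84,504 zł, so the book-profits minimum tax is the binding amount.

102,260 zł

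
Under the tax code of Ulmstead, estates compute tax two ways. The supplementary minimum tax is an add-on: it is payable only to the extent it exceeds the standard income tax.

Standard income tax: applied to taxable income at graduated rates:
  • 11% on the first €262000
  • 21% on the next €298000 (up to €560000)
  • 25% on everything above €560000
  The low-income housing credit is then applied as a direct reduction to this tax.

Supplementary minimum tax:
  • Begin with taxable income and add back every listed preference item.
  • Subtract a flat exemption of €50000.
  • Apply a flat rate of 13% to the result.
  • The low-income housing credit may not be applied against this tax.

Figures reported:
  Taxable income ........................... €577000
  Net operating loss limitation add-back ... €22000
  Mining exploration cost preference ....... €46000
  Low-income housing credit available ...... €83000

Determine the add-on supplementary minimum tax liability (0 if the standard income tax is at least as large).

Supplementary minimum tax:
  Adjusted income: €577000 + €22000 + €46000 = €645000
  Less exemption €50000 → base €595000
  €595000 × 13% = €77350

Standard income tax:
  €262000 × 11% = €28820
  €298000 × 21% = €62580
  €17000 × 25% = €4250
  → €95650
  Less low-income housing credit €83000 → €12650

Excess of supplementary minimum tax over standard income tax: €77350 − €12650 = €64700.

€64700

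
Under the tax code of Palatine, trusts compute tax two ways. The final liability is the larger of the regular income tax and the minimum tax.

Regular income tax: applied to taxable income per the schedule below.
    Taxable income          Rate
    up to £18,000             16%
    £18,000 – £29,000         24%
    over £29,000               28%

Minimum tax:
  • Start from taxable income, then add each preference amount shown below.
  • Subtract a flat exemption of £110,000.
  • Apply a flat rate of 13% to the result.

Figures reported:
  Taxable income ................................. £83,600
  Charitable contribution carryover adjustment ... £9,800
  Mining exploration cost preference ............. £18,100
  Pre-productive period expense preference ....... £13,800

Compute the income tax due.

£20,808

Minimum tax:
  Adjusted income: £83,600 + £9,800 + £18,100 + £13,800 = £125,300
  Less exemption £110,000 → base £15,300
  £15,300 × 13% = £1,989

Regular income tax:
  £18,000 × 16% = £2,880
  £11,000 × 24% = £2,640
  £54,600 × 28% = £15,288
  → £20,808

£20,808 > £1,989, so the regular income tax governs.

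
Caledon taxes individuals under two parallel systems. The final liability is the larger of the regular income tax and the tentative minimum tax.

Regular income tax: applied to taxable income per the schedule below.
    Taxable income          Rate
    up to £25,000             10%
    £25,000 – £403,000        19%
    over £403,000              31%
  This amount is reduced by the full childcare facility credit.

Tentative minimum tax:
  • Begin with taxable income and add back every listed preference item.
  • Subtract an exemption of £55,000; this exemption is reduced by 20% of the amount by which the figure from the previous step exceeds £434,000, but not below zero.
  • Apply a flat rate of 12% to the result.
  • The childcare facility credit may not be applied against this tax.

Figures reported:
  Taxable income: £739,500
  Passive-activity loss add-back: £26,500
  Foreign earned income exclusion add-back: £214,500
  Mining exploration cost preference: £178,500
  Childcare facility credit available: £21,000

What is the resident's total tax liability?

Tentative minimum tax:
  Adjusted income: £739,500 + £26,500 + £214,500 + £178,500 = £1,159,000
  Exemption: 20% × (£1,159,000 − £434,000) = £145,000 ≥ £55,000, so the exemption is fully phased out
  Base: £1,159,000 − £0 = £1,159,000
  £1,159,000 × 12% = £139,080

Regular income tax:
  £25,000 × 10% = £2,500
  £378,000 × 19% = £71,820
  £336,500 × 31% = £104,315
  → £178,635
  Less childcare facility credit £21,000 → £157,635

£157,635 > £139,080, so the regular income tax governs.

£157,635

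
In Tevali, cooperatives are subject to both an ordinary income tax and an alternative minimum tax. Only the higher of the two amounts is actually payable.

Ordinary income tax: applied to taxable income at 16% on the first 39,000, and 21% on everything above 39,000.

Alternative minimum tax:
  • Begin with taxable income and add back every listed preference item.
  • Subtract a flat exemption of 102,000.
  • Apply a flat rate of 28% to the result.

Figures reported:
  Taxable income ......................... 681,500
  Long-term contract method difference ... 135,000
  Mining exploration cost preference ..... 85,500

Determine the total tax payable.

224,000

Alternative minimum tax:
  Adjusted income: 681,500 + 135,000 + 85,500 = 902,000
  Less exemption 102,000 → base 800,000
  800,000 × 28% = 224,000

Ordinary income tax:
  39,000 × 16% = 6,240
  642,500 × 21% = 134,925
  → 141,165

224,000 > 141,165, so the alternative minimum tax is the binding amount.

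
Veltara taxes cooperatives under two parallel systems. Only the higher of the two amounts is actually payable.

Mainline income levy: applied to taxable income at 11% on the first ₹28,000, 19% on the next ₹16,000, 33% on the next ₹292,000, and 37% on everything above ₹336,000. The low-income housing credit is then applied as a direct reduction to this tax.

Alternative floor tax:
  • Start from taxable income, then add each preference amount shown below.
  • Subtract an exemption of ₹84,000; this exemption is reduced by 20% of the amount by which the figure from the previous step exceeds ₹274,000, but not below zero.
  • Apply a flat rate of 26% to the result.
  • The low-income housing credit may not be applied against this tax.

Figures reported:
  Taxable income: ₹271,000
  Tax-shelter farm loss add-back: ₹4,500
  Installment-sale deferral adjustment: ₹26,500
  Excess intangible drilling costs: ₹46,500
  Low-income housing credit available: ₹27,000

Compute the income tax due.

₹72,644

Alternative floor tax:
  Adjusted income: ₹271,000 + ₹4,500 + ₹26,500 + ₹46,500 = ₹348,500
  Exemption: ₹84,000 − 20% × (₹348,500 − ₹274,000) = ₹84,000 − ₹14,900 = ₹69,100
  Base: ₹348,500 − ₹69,100 = ₹279,400
  ₹279,400 × 26% = ₹72,644

Mainline income levy:
  ₹28,000 × 11% = ₹3,080
  ₹16,000 × 19% = ₹3,040
  ₹227,000 × 33% = ₹74,910
  → ₹81,030
  Less low-income housing credit ₹27,000 → ₹54,030

₹72,644 > ₹54,030, so the alternative floor tax is the binding amount.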